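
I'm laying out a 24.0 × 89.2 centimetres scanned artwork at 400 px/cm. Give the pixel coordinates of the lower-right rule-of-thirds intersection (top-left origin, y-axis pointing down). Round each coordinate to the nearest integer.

In pixels the canvas is 24.0 × 400 = 9600 wide and 89.2 × 400 = 35680 tall.
The lower-right point is two-thirds across and two-thirds down:
x = 2 × 9600/3 ≈ 6400; y = 2 × 35680/3 ≈ 23787.

(6400, 23787)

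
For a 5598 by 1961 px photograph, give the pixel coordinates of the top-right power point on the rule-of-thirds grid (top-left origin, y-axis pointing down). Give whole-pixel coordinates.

x = 3732 px, y = 654 px

The top-right point sits two-thirds of the way across and one-third of the way down.
x = 2 × 5598/3 ≈ 3732; y = 1 × 1961/3 ≈ 654.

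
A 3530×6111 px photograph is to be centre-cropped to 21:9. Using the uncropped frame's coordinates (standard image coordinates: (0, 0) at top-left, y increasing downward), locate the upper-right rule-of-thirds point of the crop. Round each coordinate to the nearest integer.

x = 2353 px, y = 2803 px

3530/6111 < 21/9, so the 21:9 crop keeps the full width 3530 and trims height to 3530 × 9/21 = 1512.86 px.
Top offset = (6111 − 1512.86)/2 = 2299.07 px; left offset = 0.
Upper-right is two-thirds across and one-third down within the crop:
x = 0.00 + 2 × 3530.00/3 ≈ 2353; y = 2299.07 + 1 × 1512.86/3 ≈ 2803.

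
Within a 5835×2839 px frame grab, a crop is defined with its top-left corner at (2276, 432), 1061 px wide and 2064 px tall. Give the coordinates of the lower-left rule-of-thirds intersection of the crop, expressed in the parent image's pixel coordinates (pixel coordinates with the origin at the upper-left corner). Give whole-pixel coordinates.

One third of the crop width 1061 is 353.67 px.
One third of the crop height 2064 is 688.00 px.
The lower-left point is one-third across and two-thirds down within the crop:
x = 2276 + 1 × 353.67 ≈ 2630; y = 432 + 2 × 688.00 ≈ 1808.

(2630, 1808)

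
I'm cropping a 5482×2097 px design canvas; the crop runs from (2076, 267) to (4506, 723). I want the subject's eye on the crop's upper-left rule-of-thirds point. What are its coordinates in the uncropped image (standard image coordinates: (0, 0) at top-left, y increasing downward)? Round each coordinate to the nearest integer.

(2886, 419)

Crop width = 4506 − 2076 = 2430 px; one third is 810.00 px.
Crop height = 723 − 267 = 456 px; one third is 152.00 px.
The upper-left point is one-third across and one-third down within the crop:
x = 2076 + 1 × 810.00 ≈ 2886; y = 267 + 1 × 152.00 ≈ 419.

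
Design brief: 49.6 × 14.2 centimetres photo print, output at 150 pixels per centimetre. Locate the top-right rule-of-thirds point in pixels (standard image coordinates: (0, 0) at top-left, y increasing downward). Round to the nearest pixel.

In pixels the canvas is 49.6 × 150 = 7440 wide and 14.2 × 150 = 2130 tall.
The top-right point is two-thirds across and one-third down:
x = 2 × 7440/3 ≈ 4960; y = 1 × 2130/3 ≈ 710.

(4960, 710)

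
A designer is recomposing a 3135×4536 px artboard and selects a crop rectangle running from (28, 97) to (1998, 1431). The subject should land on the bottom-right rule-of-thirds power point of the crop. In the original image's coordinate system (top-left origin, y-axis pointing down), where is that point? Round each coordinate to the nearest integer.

(1341, 986)

Crop width = 1998 − 28 = 1970 px; one third is 656.67 px.
Crop height = 1431 − 97 = 1334 px; one third is 444.67 px.
The bottom-right point is two-thirds across and two-thirds down within the crop:
x = 28 + 2 × 656.67 ≈ 1341; y = 97 + 2 × 444.67 ≈ 986.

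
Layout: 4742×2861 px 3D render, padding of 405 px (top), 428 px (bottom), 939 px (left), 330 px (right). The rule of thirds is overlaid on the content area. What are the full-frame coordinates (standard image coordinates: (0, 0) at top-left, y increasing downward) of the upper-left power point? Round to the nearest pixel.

(2097, 1081)

Content width = 4742 − 939 − 330 = 3473 px; content height = 2861 − 405 − 428 = 2028 px.
Upper-left is one-third across and one-third down within the content area.
x = 939 + 1 × 3473/3 = 939 + 1157.67 ≈ 2097
y = 405 + 1 × 2028/3 = 405 + 676.00 ≈ 1081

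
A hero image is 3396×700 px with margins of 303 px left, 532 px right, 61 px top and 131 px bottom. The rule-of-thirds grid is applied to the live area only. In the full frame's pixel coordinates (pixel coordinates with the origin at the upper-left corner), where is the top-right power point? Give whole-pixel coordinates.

x = 2010 px, y = 230 px

Content width = 3396 − 303 − 532 = 2561 px; content height = 700 − 61 − 131 = 508 px.
Top-right is two-thirds across and one-third down within the live area.
x = 303 + 2 × 2561/3 = 303 + 1707.33 ≈ 2010
y = 61 + 1 × 508/3 = 61 + 169.33 ≈ 230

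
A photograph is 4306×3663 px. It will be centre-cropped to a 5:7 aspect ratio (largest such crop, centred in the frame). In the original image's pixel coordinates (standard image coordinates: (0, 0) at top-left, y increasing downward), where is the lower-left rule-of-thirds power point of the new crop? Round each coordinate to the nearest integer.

4306/3663 > 5/7, so the 5:7 crop keeps the full height 3663 and trims width to 3663 × 5/7 = 2616.43 px.
Left offset = (4306 − 2616.43)/2 = 844.79 px; top offset = 0.
Lower-left is one-third across and two-thirds down within the crop:
x = 844.79 + 1 × 2616.43/3 ≈ 1717; y = 0.00 + 2 × 3663.00/3 ≈ 2442.

x = 1717 px, y = 2442 px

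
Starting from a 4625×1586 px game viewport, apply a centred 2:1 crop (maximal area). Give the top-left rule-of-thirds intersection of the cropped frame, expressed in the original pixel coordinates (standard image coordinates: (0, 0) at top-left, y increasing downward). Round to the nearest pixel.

4625/1586 > 2/1, so the 2:1 crop keeps the full height 1586 and trims width to 1586 × 2/1 = 3172.00 px.
Left offset = (4625 − 3172.00)/2 = 726.50 px; top offset = 0.
Top-left is one-third across and one-third down within the crop:
x = 726.50 + 1 × 3172.00/3 ≈ 1784; y = 0.00 + 1 × 1586.00/3 ≈ 529.

x = 1784 px, y = 529 px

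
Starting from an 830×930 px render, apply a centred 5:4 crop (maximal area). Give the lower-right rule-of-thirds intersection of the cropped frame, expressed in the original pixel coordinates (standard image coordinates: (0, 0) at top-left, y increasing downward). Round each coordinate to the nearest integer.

830/930 < 5/4, so the 5:4 crop keeps the full width 830 and trims height to 830 × 4/5 = 664.00 px.
Top offset = (930 − 664.00)/2 = 133.00 px; left offset = 0.
Lower-right is two-thirds across and two-thirds down within the crop:
x = 0.00 + 2 × 830.00/3 ≈ 553; y = 133.00 + 2 × 664.00/3 ≈ 576.

x = 553 px, y = 576 px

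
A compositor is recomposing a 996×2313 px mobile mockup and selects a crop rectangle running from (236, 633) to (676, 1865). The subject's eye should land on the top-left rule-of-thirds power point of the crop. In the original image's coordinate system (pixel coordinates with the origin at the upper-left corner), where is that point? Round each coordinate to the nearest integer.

Crop width = 676 − 236 = 440 px; one third is 146.67 px.
Crop height = 1865 − 633 = 1232 px; one third is 410.67 px.
The top-left point is one-third across and one-third down within the crop:
x = 236 + 1 × 146.67 ≈ 383; y = 633 + 1 × 410.67 ≈ 1044.

x = 383 px, y = 1044 px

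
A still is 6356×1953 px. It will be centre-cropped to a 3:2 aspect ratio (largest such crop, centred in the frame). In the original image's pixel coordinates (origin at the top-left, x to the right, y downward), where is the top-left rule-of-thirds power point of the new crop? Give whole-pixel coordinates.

(2690, 651)

6356/1953 > 3/2, so the 3:2 crop keeps the full height 1953 and trims width to 1953 × 3/2 = 2929.50 px.
Left offset = (6356 − 2929.50)/2 = 1713.25 px; top offset = 0.
Top-left is one-third across and one-third down within the crop:
x = 1713.25 + 1 × 2929.50/3 ≈ 2690; y = 0.00 + 1 × 1953.00/3 ≈ 651.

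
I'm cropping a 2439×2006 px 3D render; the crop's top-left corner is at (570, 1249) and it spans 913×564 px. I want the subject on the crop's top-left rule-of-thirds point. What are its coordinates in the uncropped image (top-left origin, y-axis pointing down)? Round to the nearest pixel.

x = 874 px, y = 1437 px

One third of the crop width 913 is 304.33 px.
One third of the crop height 564 is 188.00 px.
The top-left point is one-third across and one-third down within the crop:
x = 570 + 1 × 304.33 ≈ 874; y = 1249 + 1 × 188.00 ≈ 1437.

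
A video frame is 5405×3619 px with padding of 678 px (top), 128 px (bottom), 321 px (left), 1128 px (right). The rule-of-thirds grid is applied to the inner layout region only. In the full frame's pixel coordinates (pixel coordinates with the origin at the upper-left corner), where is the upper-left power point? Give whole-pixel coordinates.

(1640, 1616)

Content width = 5405 − 321 − 1128 = 3956 px; content height = 3619 − 678 − 128 = 2813 px.
Upper-left is one-third across and one-third down within the inner layout region.
x = 321 + 1 × 3956/3 = 321 + 1318.67 ≈ 1640
y = 678 + 1 × 2813/3 = 678 + 937.67 ≈ 1616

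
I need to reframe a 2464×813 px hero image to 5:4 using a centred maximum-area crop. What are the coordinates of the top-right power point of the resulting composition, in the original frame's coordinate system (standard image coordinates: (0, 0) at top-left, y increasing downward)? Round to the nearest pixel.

2464/813 > 5/4, so the 5:4 crop keeps the full height 813 and trims width to 813 × 5/4 = 1016.25 px.
Left offset = (2464 − 1016.25)/2 = 723.88 px; top offset = 0.
Top-right is two-thirds across and one-third down within the crop:
x = 723.88 + 2 × 1016.25/3 ≈ 1401; y = 0.00 + 1 × 813.00/3 ≈ 271.

(1401, 271)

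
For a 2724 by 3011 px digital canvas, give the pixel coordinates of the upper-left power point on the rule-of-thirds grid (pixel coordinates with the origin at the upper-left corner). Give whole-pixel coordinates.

(908, 1004)

The upper-left point sits one-third of the way across and one-third of the way down.
x = 1 × 2724/3 ≈ 908; y = 1 × 3011/3 ≈ 1004.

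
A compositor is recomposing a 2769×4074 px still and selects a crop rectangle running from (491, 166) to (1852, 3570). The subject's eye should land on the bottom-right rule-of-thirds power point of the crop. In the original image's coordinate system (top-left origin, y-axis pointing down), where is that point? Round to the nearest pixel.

x = 1398 px, y = 2435 px

Crop width = 1852 − 491 = 1361 px; one third is 453.67 px.
Crop height = 3570 − 166 = 3404 px; one third is 1134.67 px.
The bottom-right point is two-thirds across and two-thirds down within the crop:
x = 491 + 2 × 453.67 ≈ 1398; y = 166 + 2 × 1134.67 ≈ 2435.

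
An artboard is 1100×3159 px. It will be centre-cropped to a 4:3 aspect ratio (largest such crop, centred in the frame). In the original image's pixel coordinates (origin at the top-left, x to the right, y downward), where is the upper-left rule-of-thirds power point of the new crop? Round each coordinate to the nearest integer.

x = 367 px, y = 1442 px

1100/3159 < 4/3, so the 4:3 crop keeps the full width 1100 and trims height to 1100 × 3/4 = 825.00 px.
Top offset = (3159 − 825.00)/2 = 1167.00 px; left offset = 0.
Upper-left is one-third across and one-third down within the crop:
x = 0.00 + 1 × 1100.00/3 ≈ 367; y = 1167.00 + 1 × 825.00/3 ≈ 1442.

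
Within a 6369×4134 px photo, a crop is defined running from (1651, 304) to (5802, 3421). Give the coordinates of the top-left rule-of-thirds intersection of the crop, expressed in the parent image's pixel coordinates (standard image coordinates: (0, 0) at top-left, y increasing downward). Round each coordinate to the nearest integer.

Crop width = 5802 − 1651 = 4151 px; one third is 1383.67 px.
Crop height = 3421 − 304 = 3117 px; one third is 1039.00 px.
The top-left point is one-third across and one-third down within the crop:
x = 1651 + 1 × 1383.67 ≈ 3035; y = 304 + 1 × 1039.00 ≈ 1343.

(3035, 1343)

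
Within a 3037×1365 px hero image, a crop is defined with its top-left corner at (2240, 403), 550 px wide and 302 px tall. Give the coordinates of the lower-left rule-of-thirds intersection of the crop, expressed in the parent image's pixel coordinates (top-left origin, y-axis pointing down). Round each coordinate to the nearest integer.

One third of the crop width 550 is 183.33 px.
One third of the crop height 302 is 100.67 px.
The lower-left point is one-third across and two-thirds down within the crop:
x = 2240 + 1 × 183.33 ≈ 2423; y = 403 + 2 × 100.67 ≈ 604.

(2423, 604)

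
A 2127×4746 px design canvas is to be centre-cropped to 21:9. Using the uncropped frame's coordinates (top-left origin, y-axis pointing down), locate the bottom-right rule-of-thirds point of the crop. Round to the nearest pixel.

2127/4746 < 21/9, so the 21:9 crop keeps the full width 2127 and trims height to 2127 × 9/21 = 911.57 px.
Top offset = (4746 − 911.57)/2 = 1917.21 px; left offset = 0.
Bottom-right is two-thirds across and two-thirds down within the crop:
x = 0.00 + 2 × 2127.00/3 ≈ 1418; y = 1917.21 + 2 × 911.57/3 ≈ 2525.

x = 1418 px, y = 2525 px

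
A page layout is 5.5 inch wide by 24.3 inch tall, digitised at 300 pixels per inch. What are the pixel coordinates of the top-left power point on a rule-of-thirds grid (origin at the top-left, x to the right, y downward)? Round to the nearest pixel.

In pixels the canvas is 5.5 × 300 = 1650 wide and 24.3 × 300 = 7290 tall.
The top-left point is one-third across and one-third down:
x = 1 × 1650/3 ≈ 550; y = 1 × 7290/3 ≈ 2430.

x = 550 px, y = 2430 px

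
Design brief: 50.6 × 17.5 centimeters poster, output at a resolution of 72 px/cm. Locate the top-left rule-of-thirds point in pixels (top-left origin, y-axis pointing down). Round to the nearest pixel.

x = 1214 px, y = 420 px

In pixels the canvas is 50.6 × 72 = 3643.2 wide and 17.5 × 72 = 1260 tall.
The top-left point is one-third across and one-third down:
x = 1 × 3643.2/3 ≈ 1214; y = 1 × 1260/3 ≈ 420.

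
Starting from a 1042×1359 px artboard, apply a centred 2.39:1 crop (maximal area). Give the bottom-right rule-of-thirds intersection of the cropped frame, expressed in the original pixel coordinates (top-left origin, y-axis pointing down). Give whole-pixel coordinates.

1042/1359 < 2.39/1, so the 2.39:1 crop keeps the full width 1042 and trims height to 1042 × 1/2.39 = 435.98 px.
Top offset = (1359 − 435.98)/2 = 461.51 px; left offset = 0.
Bottom-right is two-thirds across and two-thirds down within the crop:
x = 0.00 + 2 × 1042.00/3 ≈ 695; y = 461.51 + 2 × 435.98/3 ≈ 752.

x = 695 px, y = 752 px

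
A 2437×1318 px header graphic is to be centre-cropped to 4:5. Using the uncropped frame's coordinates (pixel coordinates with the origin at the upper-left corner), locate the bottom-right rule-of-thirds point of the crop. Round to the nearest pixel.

2437/1318 > 4/5, so the 4:5 crop keeps the full height 1318 and trims width to 1318 × 4/5 = 1054.40 px.
Left offset = (2437 − 1054.40)/2 = 691.30 px; top offset = 0.
Bottom-right is two-thirds across and two-thirds down within the crop:
x = 691.30 + 2 × 1054.40/3 ≈ 1394; y = 0.00 + 2 × 1318.00/3 ≈ 879.

(1394, 879)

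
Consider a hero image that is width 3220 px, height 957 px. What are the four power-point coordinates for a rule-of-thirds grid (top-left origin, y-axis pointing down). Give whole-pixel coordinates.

(1073, 319), (2147, 319), (1073, 638), (2147, 638)

One third of 3220 is 1073.33; one third of 957 is 319.
Vertical third lines at x = 1073 and x = 2147; horizontal third lines at y = 319 and y = 638.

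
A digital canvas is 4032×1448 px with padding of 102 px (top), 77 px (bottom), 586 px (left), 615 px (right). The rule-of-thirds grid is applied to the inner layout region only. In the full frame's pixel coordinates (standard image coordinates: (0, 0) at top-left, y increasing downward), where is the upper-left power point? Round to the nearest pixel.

x = 1530 px, y = 525 px

Content width = 4032 − 586 − 615 = 2831 px; content height = 1448 − 102 − 77 = 1269 px.
Upper-left is one-third across and one-third down within the inner layout region.
x = 586 + 1 × 2831/3 = 586 + 943.67 ≈ 1530
y = 102 + 1 × 1269/3 = 102 + 423.00 ≈ 525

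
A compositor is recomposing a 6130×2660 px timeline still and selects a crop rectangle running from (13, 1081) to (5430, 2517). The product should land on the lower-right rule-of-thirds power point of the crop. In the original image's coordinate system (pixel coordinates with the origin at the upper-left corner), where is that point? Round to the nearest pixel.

(3624, 2038)

Crop width = 5430 − 13 = 5417 px; one third is 1805.67 px.
Crop height = 2517 − 1081 = 1436 px; one third is 478.67 px.
The lower-right point is two-thirds across and two-thirds down within the crop:
x = 13 + 2 × 1805.67 ≈ 3624; y = 1081 + 2 × 478.67 ≈ 2038.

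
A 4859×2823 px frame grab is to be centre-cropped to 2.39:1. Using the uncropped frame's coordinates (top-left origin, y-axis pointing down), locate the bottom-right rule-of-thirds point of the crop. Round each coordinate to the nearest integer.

4859/2823 < 2.39/1, so the 2.39:1 crop keeps the full width 4859 and trims height to 4859 × 1/2.39 = 2033.05 px.
Top offset = (2823 − 2033.05)/2 = 394.97 px; left offset = 0.
Bottom-right is two-thirds across and two-thirds down within the crop:
x = 0.00 + 2 × 4859.00/3 ≈ 3239; y = 394.97 + 2 × 2033.05/3 ≈ 1750.

x = 3239 px, y = 1750 px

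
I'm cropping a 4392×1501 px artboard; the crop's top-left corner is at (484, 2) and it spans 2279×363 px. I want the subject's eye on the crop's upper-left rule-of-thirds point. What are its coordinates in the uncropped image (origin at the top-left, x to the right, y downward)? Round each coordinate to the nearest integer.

One third of the crop width 2279 is 759.67 px.
One third of the crop height 363 is 121.00 px.
The upper-left point is one-third across and one-third down within the crop:
x = 484 + 1 × 759.67 ≈ 1244; y = 2 + 1 × 121.00 ≈ 123.

(1244, 123)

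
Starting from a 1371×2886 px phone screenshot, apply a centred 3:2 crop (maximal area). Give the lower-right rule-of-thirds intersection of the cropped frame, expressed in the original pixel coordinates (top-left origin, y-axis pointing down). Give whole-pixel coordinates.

1371/2886 < 3/2, so the 3:2 crop keeps the full width 1371 and trims height to 1371 × 2/3 = 914.00 px.
Top offset = (2886 − 914.00)/2 = 986.00 px; left offset = 0.
Lower-right is two-thirds across and two-thirds down within the crop:
x = 0.00 + 2 × 1371.00/3 ≈ 914; y = 986.00 + 2 × 914.00/3 ≈ 1595.

x = 914 px, y = 1595 px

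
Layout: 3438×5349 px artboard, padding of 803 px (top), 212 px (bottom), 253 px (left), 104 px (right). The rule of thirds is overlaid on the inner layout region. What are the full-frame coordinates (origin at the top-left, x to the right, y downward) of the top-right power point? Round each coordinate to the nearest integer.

Content width = 3438 − 253 − 104 = 3081 px; content height = 5349 − 803 − 212 = 4334 px.
Top-right is two-thirds across and one-third down within the inner layout region.
x = 253 + 2 × 3081/3 = 253 + 2054.00 ≈ 2307
y = 803 + 1 × 4334/3 = 803 + 1444.67 ≈ 2248

x = 2307 px, y = 2248 px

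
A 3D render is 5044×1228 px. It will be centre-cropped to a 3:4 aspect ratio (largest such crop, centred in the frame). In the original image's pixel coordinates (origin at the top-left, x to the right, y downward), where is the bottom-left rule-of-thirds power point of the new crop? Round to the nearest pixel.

5044/1228 > 3/4, so the 3:4 crop keeps the full height 1228 and trims width to 1228 × 3/4 = 921.00 px.
Left offset = (5044 − 921.00)/2 = 2061.50 px; top offset = 0.
Bottom-left is one-third across and two-thirds down within the crop:
x = 2061.50 + 1 × 921.00/3 ≈ 2369; y = 0.00 + 2 × 1228.00/3 ≈ 819.

x = 2369 px, y = 819 px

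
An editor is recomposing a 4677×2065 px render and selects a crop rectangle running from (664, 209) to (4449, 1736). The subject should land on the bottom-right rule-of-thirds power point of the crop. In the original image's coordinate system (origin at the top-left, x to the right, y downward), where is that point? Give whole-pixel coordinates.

Crop width = 4449 − 664 = 3785 px; one third is 1261.67 px.
Crop height = 1736 − 209 = 1527 px; one third is 509.00 px.
The bottom-right point is two-thirds across and two-thirds down within the crop:
x = 664 + 2 × 1261.67 ≈ 3187; y = 209 + 2 × 509.00 ≈ 1227.

(3187, 1227)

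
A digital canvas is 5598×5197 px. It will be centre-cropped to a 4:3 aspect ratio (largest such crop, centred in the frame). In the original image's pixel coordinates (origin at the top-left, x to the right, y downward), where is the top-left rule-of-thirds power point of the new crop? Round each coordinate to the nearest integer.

(1866, 1899)

5598/5197 < 4/3, so the 4:3 crop keeps the full width 5598 and trims height to 5598 × 3/4 = 4198.50 px.
Top offset = (5197 − 4198.50)/2 = 499.25 px; left offset = 0.
Top-left is one-third across and one-third down within the crop:
x = 0.00 + 1 × 5598.00/3 ≈ 1866; y = 499.25 + 1 × 4198.50/3 ≈ 1899.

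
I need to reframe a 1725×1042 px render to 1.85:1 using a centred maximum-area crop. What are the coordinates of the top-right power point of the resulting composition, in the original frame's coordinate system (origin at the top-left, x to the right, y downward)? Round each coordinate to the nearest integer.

(1150, 366)

1725/1042 < 1.85/1, so the 1.85:1 crop keeps the full width 1725 and trims height to 1725 × 1/1.85 = 932.43 px.
Top offset = (1042 − 932.43)/2 = 54.78 px; left offset = 0.
Top-right is two-thirds across and one-third down within the crop:
x = 0.00 + 2 × 1725.00/3 ≈ 1150; y = 54.78 + 1 × 932.43/3 ≈ 366.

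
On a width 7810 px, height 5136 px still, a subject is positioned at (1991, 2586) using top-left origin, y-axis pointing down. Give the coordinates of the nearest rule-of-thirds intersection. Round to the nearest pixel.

x = 2603 px, y = 3424 px

Third lines: x ∈ {2603, 5207}, y ∈ {1712, 3424}.
1991 is closer to x = 2603; 2586 is closer to y = 3424.
So the nearest intersection is the lower-left power point.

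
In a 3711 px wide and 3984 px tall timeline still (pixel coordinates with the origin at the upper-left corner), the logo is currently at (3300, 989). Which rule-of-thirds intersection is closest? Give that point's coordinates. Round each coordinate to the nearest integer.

Third lines: x ∈ {1237, 2474}, y ∈ {1328, 2656}.
3300 is closer to x = 2474; 989 is closer to y = 1328.
So the nearest intersection is the upper-right power point.

(2474, 1328)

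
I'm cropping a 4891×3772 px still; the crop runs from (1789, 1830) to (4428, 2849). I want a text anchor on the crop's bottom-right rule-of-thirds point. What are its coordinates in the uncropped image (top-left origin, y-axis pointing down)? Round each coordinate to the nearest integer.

Crop width = 4428 − 1789 = 2639 px; one third is 879.67 px.
Crop height = 2849 − 1830 = 1019 px; one third is 339.67 px.
The bottom-right point is two-thirds across and two-thirds down within the crop:
x = 1789 + 2 × 879.67 ≈ 3548; y = 1830 + 2 × 339.67 ≈ 2509.

(3548, 2509)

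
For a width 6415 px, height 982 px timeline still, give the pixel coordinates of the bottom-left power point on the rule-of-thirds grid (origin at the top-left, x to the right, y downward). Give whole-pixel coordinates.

(2138, 655)

The bottom-left point sits one-third of the way across and two-thirds of the way down.
x = 1 × 6415/3 ≈ 2138; y = 2 × 982/3 ≈ 655.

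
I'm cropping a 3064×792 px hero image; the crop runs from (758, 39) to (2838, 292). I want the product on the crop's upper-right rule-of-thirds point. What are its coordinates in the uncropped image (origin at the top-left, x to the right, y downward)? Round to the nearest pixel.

x = 2145 px, y = 123 px

Crop width = 2838 − 758 = 2080 px; one third is 693.33 px.
Crop height = 292 − 39 = 253 px; one third is 84.33 px.
The upper-right point is two-thirds across and one-third down within the crop:
x = 758 + 2 × 693.33 ≈ 2145; y = 39 + 1 × 84.33 ≈ 123.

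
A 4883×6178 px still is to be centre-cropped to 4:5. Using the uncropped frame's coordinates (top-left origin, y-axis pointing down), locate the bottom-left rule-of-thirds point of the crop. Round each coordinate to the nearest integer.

x = 1628 px, y = 4106 px

4883/6178 < 4/5, so the 4:5 crop keeps the full width 4883 and trims height to 4883 × 5/4 = 6103.75 px.
Top offset = (6178 − 6103.75)/2 = 37.12 px; left offset = 0.
Bottom-left is one-third across and two-thirds down within the crop:
x = 0.00 + 1 × 4883.00/3 ≈ 1628; y = 37.12 + 2 × 6103.75/3 ≈ 4106.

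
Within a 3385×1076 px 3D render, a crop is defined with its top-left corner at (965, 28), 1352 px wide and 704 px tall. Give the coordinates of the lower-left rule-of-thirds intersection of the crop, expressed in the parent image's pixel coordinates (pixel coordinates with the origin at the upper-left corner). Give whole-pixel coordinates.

x = 1416 px, y = 497 px

One third of the crop width 1352 is 450.67 px.
One third of the crop height 704 is 234.67 px.
The lower-left point is one-third across and two-thirds down within the crop:
x = 965 + 1 × 450.67 ≈ 1416; y = 28 + 2 × 234.67 ≈ 497.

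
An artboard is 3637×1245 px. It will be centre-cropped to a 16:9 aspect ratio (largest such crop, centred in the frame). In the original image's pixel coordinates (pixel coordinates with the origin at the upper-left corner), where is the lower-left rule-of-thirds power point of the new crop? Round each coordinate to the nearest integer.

3637/1245 > 16/9, so the 16:9 crop keeps the full height 1245 and trims width to 1245 × 16/9 = 2213.33 px.
Left offset = (3637 − 2213.33)/2 = 711.83 px; top offset = 0.
Lower-left is one-third across and two-thirds down within the crop:
x = 711.83 + 1 × 2213.33/3 ≈ 1450; y = 0.00 + 2 × 1245.00/3 ≈ 830.

(1450, 830)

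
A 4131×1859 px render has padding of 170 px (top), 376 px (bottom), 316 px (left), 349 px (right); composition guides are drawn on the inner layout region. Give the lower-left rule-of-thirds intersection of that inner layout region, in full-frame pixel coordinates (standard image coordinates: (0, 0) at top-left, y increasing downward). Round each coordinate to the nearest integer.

(1471, 1045)

Content width = 4131 − 316 − 349 = 3466 px; content height = 1859 − 170 − 376 = 1313 px.
Lower-left is one-third across and two-thirds down within the inner layout region.
x = 316 + 1 × 3466/3 = 316 + 1155.33 ≈ 1471
y = 170 + 2 × 1313/3 = 170 + 875.33 ≈ 1045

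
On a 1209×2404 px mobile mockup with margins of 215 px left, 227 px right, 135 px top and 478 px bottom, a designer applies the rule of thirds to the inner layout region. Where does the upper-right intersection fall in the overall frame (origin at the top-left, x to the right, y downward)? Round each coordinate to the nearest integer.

Content width = 1209 − 215 − 227 = 767 px; content height = 2404 − 135 − 478 = 1791 px.
Upper-right is two-thirds across and one-third down within the inner layout region.
x = 215 + 2 × 767/3 = 215 + 511.33 ≈ 726
y = 135 + 1 × 1791/3 = 135 + 597.00 ≈ 732

x = 726 px, y = 732 px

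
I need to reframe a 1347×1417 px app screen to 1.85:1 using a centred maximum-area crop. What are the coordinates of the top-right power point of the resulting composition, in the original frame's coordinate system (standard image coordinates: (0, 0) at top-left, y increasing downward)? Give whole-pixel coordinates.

x = 898 px, y = 587 px

1347/1417 < 1.85/1, so the 1.85:1 crop keeps the full width 1347 and trims height to 1347 × 1/1.85 = 728.11 px.
Top offset = (1417 − 728.11)/2 = 344.45 px; left offset = 0.
Top-right is two-thirds across and one-third down within the crop:
x = 0.00 + 2 × 1347.00/3 ≈ 898; y = 344.45 + 1 × 728.11/3 ≈ 587.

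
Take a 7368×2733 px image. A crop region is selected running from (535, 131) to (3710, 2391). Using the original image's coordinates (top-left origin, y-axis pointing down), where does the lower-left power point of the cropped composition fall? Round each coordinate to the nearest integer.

(1593, 1638)

Crop width = 3710 − 535 = 3175 px; one third is 1058.33 px.
Crop height = 2391 − 131 = 2260 px; one third is 753.33 px.
The lower-left point is one-third across and two-thirds down within the crop:
x = 535 + 1 × 1058.33 ≈ 1593; y = 131 + 2 × 753.33 ≈ 1638.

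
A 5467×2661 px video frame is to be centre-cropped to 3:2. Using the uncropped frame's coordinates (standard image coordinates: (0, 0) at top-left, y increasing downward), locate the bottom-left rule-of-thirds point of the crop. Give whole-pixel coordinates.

5467/2661 > 3/2, so the 3:2 crop keeps the full height 2661 and trims width to 2661 × 3/2 = 3991.50 px.
Left offset = (5467 − 3991.50)/2 = 737.75 px; top offset = 0.
Bottom-left is one-third across and two-thirds down within the crop:
x = 737.75 + 1 × 3991.50/3 ≈ 2068; y = 0.00 + 2 × 2661.00/3 ≈ 1774.

(2068, 1774)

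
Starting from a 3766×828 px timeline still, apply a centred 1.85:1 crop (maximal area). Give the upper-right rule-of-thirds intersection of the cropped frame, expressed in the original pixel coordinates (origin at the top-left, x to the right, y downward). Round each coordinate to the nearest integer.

x = 2138 px, y = 276 px

3766/828 > 1.85/1, so the 1.85:1 crop keeps the full height 828 and trims width to 828 × 1.85/1 = 1531.80 px.
Left offset = (3766 − 1531.80)/2 = 1117.10 px; top offset = 0.
Upper-right is two-thirds across and one-third down within the crop:
x = 1117.10 + 2 × 1531.80/3 ≈ 2138; y = 0.00 + 1 × 828.00/3 ≈ 276.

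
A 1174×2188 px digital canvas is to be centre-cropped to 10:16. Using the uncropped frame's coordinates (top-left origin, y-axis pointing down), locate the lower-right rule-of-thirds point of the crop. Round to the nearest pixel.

1174/2188 < 10/16, so the 10:16 crop keeps the full width 1174 and trims height to 1174 × 16/10 = 1878.40 px.
Top offset = (2188 − 1878.40)/2 = 154.80 px; left offset = 0.
Lower-right is two-thirds across and two-thirds down within the crop:
x = 0.00 + 2 × 1174.00/3 ≈ 783; y = 154.80 + 2 × 1878.40/3 ≈ 1407.

x = 783 px, y = 1407 px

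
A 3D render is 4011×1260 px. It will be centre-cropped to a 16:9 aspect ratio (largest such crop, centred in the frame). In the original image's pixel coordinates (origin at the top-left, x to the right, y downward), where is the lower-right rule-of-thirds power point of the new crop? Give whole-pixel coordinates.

4011/1260 > 16/9, so the 16:9 crop keeps the full height 1260 and trims width to 1260 × 16/9 = 2240.00 px.
Left offset = (4011 − 2240.00)/2 = 885.50 px; top offset = 0.
Lower-right is two-thirds across and two-thirds down within the crop:
x = 885.50 + 2 × 2240.00/3 ≈ 2379; y = 0.00 + 2 × 1260.00/3 ≈ 840.

x = 2379 px, y = 840 px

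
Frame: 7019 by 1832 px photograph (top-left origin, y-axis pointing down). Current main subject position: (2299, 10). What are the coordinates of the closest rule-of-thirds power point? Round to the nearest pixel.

(2340, 611)

Third lines: x ∈ {2340, 4679}, y ∈ {611, 1221}.
2299 is closer to x = 2340; 10 is closer to y = 611.
So the nearest intersection is the upper-left power point.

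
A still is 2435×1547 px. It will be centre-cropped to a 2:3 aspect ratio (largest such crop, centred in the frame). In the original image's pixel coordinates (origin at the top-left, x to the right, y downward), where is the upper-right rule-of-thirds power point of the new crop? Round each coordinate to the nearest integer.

(1389, 516)

2435/1547 > 2/3, so the 2:3 crop keeps the full height 1547 and trims width to 1547 × 2/3 = 1031.33 px.
Left offset = (2435 − 1031.33)/2 = 701.83 px; top offset = 0.
Upper-right is two-thirds across and one-third down within the crop:
x = 701.83 + 2 × 1031.33/3 ≈ 1389; y = 0.00 + 1 × 1547.00/3 ≈ 516.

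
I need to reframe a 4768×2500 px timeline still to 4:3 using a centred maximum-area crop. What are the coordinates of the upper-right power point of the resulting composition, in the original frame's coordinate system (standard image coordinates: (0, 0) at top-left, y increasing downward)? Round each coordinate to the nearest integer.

x = 2940 px, y = 833 px

4768/2500 > 4/3, so the 4:3 crop keeps the full height 2500 and trims width to 2500 × 4/3 = 3333.33 px.
Left offset = (4768 − 3333.33)/2 = 717.33 px; top offset = 0.
Upper-right is two-thirds across and one-third down within the crop:
x = 717.33 + 2 × 3333.33/3 ≈ 2940; y = 0.00 + 1 × 2500.00/3 ≈ 833.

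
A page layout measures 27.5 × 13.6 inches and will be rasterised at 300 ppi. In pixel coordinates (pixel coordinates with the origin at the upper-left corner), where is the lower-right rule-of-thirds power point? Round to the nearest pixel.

In pixels the canvas is 27.5 × 300 = 8250 wide and 13.6 × 300 = 4080 tall.
The lower-right point is two-thirds across and two-thirds down:
x = 2 × 8250/3 ≈ 5500; y = 2 × 4080/3 ≈ 2720.

(5500, 2720)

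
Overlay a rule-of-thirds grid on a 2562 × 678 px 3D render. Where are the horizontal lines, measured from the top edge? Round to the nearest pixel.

y = 226 px and y = 452 px

678 / 3 = 226, so the horizontal lines sit at one and two thirds of 678.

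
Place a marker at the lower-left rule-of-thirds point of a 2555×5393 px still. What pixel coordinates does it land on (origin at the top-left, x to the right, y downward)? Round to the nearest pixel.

The lower-left point sits one-third of the way across and two-thirds of the way down.
x = 1 × 2555/3 ≈ 852; y = 2 × 5393/3 ≈ 3595.

(852, 3595)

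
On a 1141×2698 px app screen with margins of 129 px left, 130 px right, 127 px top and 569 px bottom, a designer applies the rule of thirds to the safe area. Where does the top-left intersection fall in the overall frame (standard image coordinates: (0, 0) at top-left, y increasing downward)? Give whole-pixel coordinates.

Content width = 1141 − 129 − 130 = 882 px; content height = 2698 − 127 − 569 = 2002 px.
Top-left is one-third across and one-third down within the safe area.
x = 129 + 1 × 882/3 = 129 + 294.00 ≈ 423
y = 127 + 1 × 2002/3 = 127 + 667.33 ≈ 794

(423, 794)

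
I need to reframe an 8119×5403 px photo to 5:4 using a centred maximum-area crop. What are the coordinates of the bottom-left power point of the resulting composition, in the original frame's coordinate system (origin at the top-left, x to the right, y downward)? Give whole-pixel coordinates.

(2934, 3602)

8119/5403 > 5/4, so the 5:4 crop keeps the full height 5403 and trims width to 5403 × 5/4 = 6753.75 px.
Left offset = (8119 − 6753.75)/2 = 682.62 px; top offset = 0.
Bottom-left is one-third across and two-thirds down within the crop:
x = 682.62 + 1 × 6753.75/3 ≈ 2934; y = 0.00 + 2 × 5403.00/3 ≈ 3602.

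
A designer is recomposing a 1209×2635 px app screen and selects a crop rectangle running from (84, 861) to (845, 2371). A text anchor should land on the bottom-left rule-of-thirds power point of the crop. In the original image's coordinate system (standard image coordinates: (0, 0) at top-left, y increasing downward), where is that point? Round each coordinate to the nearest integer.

Crop width = 845 − 84 = 761 px; one third is 253.67 px.
Crop height = 2371 − 861 = 1510 px; one third is 503.33 px.
The bottom-left point is one-third across and two-thirds down within the crop:
x = 84 + 1 × 253.67 ≈ 338; y = 861 + 2 × 503.33 ≈ 1868.

(338, 1868)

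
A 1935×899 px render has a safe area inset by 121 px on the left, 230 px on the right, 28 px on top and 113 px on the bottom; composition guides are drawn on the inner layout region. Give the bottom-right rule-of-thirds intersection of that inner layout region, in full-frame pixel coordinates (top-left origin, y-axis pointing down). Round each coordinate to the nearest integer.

Content width = 1935 − 121 − 230 = 1584 px; content height = 899 − 28 − 113 = 758 px.
Bottom-right is two-thirds across and two-thirds down within the inner layout region.
x = 121 + 2 × 1584/3 = 121 + 1056.00 ≈ 1177
y = 28 + 2 × 758/3 = 28 + 505.33 ≈ 533

x = 1177 px, y = 533 px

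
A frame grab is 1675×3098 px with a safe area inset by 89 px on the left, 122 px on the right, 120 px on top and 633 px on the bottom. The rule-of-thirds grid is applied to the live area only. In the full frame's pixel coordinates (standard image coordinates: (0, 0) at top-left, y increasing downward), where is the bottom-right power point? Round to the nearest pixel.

x = 1065 px, y = 1683 px

Content width = 1675 − 89 − 122 = 1464 px; content height = 3098 − 120 − 633 = 2345 px.
Bottom-right is two-thirds across and two-thirds down within the live area.
x = 89 + 2 × 1464/3 = 89 + 976.00 ≈ 1065
y = 120 + 2 × 2345/3 = 120 + 1563.33 ≈ 1683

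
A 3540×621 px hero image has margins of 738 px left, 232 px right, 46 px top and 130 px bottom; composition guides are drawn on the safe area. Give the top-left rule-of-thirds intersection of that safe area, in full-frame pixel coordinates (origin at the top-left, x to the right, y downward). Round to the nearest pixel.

Content width = 3540 − 738 − 232 = 2570 px; content height = 621 − 46 − 130 = 445 px.
Top-left is one-third across and one-third down within the safe area.
x = 738 + 1 × 2570/3 = 738 + 856.67 ≈ 1595
y = 46 + 1 × 445/3 = 46 + 148.33 ≈ 194

(1595, 194)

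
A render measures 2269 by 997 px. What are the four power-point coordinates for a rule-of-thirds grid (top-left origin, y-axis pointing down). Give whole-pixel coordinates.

One third of 2269 is 756.33; one third of 997 is 332.33.
Vertical third lines at x = 756 and x = 1513; horizontal third lines at y = 332 and y = 665.

(756, 332), (1513, 332), (756, 665), (1513, 665)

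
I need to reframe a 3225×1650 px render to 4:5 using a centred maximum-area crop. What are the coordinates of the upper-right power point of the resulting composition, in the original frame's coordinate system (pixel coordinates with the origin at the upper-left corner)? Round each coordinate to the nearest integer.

x = 1833 px, y = 550 px

3225/1650 > 4/5, so the 4:5 crop keeps the full height 1650 and trims width to 1650 × 4/5 = 1320.00 px.
Left offset = (3225 − 1320.00)/2 = 952.50 px; top offset = 0.
Upper-right is two-thirds across and one-third down within the crop:
x = 952.50 + 2 × 1320.00/3 ≈ 1833; y = 0.00 + 1 × 1650.00/3 ≈ 550.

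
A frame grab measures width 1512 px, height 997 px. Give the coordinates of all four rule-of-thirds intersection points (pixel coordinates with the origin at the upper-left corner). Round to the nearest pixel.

One third of 1512 is 504; one third of 997 is 332.33.
Vertical third lines at x = 504 and x = 1008; horizontal third lines at y = 332 and y = 665.

(504, 332), (1008, 332), (504, 665), (1008, 665)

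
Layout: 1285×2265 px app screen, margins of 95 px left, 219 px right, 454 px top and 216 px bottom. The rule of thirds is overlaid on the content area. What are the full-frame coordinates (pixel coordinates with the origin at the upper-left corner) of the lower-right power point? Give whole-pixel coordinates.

Content width = 1285 − 95 − 219 = 971 px; content height = 2265 − 454 − 216 = 1595 px.
Lower-right is two-thirds across and two-thirds down within the content area.
x = 95 + 2 × 971/3 = 95 + 647.33 ≈ 742
y = 454 + 2 × 1595/3 = 454 + 1063.33 ≈ 1517

(742, 1517)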